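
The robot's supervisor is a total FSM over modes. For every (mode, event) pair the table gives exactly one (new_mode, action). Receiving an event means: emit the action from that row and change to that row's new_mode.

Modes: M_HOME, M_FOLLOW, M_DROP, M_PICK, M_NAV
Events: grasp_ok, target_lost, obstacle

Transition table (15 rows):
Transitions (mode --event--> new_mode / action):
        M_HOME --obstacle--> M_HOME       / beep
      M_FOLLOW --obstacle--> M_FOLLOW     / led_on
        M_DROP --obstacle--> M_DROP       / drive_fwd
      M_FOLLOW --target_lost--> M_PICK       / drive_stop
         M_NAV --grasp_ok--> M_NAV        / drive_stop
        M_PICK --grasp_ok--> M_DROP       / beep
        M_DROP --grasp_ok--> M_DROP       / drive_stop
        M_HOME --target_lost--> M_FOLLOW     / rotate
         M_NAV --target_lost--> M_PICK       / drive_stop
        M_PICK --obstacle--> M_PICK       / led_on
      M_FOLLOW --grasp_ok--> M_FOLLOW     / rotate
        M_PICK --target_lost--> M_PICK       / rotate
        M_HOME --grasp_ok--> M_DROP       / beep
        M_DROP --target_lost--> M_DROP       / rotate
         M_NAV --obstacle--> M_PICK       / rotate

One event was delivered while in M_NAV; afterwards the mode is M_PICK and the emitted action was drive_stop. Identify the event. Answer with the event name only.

target_lost

try grasp_ok: (M_NAV, grasp_ok) → (M_NAV, drive_stop)
try target_lost: (M_NAV, target_lost) → (M_PICK, drive_stop)  ← matches
try obstacle: (M_NAV, obstacle) → (M_PICK, rotate)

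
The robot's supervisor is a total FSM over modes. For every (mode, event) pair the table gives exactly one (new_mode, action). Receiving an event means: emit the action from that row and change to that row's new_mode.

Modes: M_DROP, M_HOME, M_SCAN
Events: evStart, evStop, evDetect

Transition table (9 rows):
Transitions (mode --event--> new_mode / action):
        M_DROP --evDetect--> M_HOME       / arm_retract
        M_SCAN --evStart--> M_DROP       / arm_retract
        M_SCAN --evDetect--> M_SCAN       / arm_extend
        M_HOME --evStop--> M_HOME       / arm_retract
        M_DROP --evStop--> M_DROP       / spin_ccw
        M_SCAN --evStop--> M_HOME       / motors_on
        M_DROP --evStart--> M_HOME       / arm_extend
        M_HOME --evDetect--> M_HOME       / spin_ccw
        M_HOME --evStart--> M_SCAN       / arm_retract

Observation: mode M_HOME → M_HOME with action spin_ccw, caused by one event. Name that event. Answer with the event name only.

try evStart: (M_HOME, evStart) → (M_SCAN, arm_retract)
try evStop: (M_HOME, evStop) → (M_HOME, arm_retract)
try evDetect: (M_HOME, evDetect) → (M_HOME, spin_ccw)  ← matches

evDetect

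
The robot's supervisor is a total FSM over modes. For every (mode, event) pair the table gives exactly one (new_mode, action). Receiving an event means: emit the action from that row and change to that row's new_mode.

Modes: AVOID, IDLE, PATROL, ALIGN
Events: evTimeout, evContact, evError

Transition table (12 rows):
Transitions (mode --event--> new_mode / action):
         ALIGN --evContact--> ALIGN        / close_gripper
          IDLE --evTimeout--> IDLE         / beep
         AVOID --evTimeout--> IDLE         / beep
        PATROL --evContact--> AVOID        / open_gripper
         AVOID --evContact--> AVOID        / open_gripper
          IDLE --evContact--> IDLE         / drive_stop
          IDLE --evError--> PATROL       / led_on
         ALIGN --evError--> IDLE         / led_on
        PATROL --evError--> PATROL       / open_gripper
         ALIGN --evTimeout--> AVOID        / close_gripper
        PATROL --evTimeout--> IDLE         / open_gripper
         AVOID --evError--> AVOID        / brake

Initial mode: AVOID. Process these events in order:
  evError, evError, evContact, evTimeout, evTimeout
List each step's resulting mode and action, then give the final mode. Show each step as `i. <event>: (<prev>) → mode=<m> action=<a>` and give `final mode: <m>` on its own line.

1. evError: (AVOID) → mode=AVOID action=brake
2. evError: (AVOID) → mode=AVOID action=brake
3. evContact: (AVOID) → mode=AVOID action=open_gripper
4. evTimeout: (AVOID) → mode=IDLE action=beep
5. evTimeout: (IDLE) → mode=IDLE action=beep

final mode: IDLE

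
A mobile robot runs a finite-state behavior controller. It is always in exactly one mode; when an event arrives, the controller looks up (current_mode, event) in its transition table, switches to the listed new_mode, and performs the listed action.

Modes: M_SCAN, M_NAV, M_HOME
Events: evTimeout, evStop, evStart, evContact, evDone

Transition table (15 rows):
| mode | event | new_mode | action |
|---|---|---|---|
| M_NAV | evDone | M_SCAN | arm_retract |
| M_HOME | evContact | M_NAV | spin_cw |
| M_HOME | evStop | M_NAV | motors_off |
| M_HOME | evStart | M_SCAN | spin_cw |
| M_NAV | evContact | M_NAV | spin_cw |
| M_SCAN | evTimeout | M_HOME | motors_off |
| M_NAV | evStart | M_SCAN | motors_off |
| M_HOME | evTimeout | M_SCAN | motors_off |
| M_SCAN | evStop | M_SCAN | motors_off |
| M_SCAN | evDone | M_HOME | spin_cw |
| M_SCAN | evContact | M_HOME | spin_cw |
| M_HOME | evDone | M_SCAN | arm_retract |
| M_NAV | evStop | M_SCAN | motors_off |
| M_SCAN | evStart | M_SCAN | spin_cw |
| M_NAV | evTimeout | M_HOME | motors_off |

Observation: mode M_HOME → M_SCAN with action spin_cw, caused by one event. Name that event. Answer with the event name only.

try evTimeout: (M_HOME, evTimeout) → (M_SCAN, motors_off)
try evStop: (M_HOME, evStop) → (M_NAV, motors_off)
try evStart: (M_HOME, evStart) → (M_SCAN, spin_cw)  ← matches
try evContact: (M_HOME, evContact) → (M_NAV, spin_cw)
try evDone: (M_HOME, evDone) → (M_SCAN, arm_retract)

evStart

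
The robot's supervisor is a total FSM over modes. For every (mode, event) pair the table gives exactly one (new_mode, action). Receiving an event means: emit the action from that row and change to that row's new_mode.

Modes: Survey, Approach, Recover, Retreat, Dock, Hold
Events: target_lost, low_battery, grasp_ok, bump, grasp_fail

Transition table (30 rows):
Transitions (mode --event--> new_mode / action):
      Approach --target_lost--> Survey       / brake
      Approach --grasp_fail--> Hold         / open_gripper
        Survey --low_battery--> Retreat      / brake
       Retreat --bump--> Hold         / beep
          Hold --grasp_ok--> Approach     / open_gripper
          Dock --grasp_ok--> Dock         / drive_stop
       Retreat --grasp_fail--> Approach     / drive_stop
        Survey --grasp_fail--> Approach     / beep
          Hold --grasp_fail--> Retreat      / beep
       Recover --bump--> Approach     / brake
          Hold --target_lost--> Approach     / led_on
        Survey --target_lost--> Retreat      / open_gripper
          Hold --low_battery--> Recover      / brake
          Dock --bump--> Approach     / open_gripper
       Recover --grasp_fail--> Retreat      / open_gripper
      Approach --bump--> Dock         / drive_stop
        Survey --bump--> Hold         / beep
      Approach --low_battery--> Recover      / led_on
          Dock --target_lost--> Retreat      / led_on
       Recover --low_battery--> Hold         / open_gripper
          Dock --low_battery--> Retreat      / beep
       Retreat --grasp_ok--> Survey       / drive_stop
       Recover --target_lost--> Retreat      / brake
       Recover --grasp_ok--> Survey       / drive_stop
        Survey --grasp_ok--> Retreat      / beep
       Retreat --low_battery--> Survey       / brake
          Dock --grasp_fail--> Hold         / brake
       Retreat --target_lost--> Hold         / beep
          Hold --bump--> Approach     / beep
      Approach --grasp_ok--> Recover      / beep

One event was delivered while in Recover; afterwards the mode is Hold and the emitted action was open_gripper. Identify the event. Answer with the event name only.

try target_lost: (Recover, target_lost) → (Retreat, brake)
try low_battery: (Recover, low_battery) → (Hold, open_gripper)  ← matches
try grasp_ok: (Recover, grasp_ok) → (Survey, drive_stop)
try bump: (Recover, bump) → (Approach, brake)
try grasp_fail: (Recover, grasp_fail) → (Retreat, open_gripper)

low_battery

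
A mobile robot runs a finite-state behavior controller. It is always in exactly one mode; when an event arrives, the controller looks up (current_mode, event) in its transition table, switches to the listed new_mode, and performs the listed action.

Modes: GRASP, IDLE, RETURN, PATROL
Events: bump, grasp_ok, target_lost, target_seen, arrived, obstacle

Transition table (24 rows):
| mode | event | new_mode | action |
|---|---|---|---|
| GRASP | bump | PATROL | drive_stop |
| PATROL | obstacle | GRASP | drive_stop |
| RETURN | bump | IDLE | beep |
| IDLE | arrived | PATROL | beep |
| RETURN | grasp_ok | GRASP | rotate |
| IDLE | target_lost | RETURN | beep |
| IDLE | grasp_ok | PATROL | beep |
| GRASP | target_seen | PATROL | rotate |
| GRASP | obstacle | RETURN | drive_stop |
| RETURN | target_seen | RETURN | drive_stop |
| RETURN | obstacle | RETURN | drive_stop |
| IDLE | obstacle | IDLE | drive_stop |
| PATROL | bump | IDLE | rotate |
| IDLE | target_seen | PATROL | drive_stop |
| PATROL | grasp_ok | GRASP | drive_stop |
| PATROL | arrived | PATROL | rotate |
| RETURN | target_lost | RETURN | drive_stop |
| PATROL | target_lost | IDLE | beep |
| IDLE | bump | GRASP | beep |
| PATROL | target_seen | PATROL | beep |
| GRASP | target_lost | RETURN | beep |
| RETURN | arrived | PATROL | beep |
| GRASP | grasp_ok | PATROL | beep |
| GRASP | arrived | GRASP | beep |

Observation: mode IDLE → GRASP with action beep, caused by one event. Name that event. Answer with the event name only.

try bump: (IDLE, bump) → (GRASP, beep)  ← matches
try grasp_ok: (IDLE, grasp_ok) → (PATROL, beep)
try target_lost: (IDLE, target_lost) → (RETURN, beep)
try target_seen: (IDLE, target_seen) → (PATROL, drive_stop)
try arrived: (IDLE, arrived) → (PATROL, beep)
try obstacle: (IDLE, obstacle) → (IDLE, drive_stop)

bump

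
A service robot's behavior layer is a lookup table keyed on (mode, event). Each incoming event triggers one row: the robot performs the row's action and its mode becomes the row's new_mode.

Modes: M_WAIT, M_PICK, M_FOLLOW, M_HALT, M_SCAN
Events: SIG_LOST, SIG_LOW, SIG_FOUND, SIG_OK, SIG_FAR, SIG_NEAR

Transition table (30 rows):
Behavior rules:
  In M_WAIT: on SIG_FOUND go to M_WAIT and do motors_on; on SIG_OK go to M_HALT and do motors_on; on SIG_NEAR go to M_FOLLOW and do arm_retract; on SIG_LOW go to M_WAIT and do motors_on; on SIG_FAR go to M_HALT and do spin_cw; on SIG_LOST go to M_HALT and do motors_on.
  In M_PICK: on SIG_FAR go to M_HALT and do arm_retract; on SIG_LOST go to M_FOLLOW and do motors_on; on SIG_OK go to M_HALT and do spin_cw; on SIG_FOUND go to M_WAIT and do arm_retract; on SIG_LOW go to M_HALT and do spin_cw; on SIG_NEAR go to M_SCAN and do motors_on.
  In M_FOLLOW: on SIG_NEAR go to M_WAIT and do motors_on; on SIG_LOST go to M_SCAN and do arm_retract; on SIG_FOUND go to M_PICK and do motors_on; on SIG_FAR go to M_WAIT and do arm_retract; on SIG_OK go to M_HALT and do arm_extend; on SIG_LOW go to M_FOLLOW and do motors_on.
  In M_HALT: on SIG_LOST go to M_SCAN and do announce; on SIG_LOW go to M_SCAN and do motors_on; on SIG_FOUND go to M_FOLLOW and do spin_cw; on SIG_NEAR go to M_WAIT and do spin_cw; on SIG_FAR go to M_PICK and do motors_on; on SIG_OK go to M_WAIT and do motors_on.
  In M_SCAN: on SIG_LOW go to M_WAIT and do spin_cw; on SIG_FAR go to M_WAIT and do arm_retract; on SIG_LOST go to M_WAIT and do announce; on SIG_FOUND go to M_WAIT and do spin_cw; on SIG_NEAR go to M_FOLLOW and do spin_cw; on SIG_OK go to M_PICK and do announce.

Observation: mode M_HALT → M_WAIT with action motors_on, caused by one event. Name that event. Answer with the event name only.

SIG_OK

try SIG_LOST: (M_HALT, SIG_LOST) → (M_SCAN, announce)
try SIG_LOW: (M_HALT, SIG_LOW) → (M_SCAN, motors_on)
try SIG_FOUND: (M_HALT, SIG_FOUND) → (M_FOLLOW, spin_cw)
try SIG_OK: (M_HALT, SIG_OK) → (M_WAIT, motors_on)  ← matches
try SIG_FAR: (M_HALT, SIG_FAR) → (M_PICK, motors_on)
try SIG_NEAR: (M_HALT, SIG_NEAR) → (M_WAIT, spin_cw)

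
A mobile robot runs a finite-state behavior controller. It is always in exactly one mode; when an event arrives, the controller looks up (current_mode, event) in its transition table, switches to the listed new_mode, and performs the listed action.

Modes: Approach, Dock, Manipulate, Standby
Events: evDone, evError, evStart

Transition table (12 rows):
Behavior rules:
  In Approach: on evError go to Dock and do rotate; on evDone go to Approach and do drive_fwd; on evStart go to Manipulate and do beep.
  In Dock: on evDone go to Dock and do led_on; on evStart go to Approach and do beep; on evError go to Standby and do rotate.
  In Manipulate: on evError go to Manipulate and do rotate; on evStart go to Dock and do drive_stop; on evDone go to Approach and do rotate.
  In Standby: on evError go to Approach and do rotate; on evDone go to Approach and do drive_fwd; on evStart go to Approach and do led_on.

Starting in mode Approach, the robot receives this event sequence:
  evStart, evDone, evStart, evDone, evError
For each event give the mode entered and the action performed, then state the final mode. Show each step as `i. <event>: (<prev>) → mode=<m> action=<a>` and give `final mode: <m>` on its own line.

1. evStart: (Approach) → mode=Manipulate action=beep
2. evDone: (Manipulate) → mode=Approach action=rotate
3. evStart: (Approach) → mode=Manipulate action=beep
4. evDone: (Manipulate) → mode=Approach action=rotate
5. evError: (Approach) → mode=Dock action=rotate

final mode: Dock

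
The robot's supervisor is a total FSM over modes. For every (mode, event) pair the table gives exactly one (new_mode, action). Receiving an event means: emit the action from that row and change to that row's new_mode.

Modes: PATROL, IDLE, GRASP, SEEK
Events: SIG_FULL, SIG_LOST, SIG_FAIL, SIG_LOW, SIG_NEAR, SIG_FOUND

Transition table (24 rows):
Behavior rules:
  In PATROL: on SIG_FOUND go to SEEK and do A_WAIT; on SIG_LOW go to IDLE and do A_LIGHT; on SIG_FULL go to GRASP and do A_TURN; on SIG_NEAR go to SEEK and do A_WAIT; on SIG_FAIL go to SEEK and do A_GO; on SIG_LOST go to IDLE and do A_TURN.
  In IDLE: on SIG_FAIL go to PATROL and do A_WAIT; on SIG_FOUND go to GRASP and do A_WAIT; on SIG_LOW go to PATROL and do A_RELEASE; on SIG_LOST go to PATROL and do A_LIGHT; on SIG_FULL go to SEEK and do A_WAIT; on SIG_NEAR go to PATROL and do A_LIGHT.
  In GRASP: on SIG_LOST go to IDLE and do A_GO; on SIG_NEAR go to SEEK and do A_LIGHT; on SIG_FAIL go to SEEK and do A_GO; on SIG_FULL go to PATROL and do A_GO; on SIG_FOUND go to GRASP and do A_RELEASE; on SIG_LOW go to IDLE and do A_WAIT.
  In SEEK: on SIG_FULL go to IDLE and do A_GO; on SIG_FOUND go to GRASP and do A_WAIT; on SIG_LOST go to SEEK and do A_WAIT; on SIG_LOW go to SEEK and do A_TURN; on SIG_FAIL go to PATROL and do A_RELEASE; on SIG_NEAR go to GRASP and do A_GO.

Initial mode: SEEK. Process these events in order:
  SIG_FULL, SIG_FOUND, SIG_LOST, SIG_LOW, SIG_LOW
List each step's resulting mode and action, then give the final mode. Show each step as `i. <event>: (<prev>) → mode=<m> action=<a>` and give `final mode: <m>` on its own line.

final mode: IDLE

1. SIG_FULL: (SEEK) → mode=IDLE action=A_GO
2. SIG_FOUND: (IDLE) → mode=GRASP action=A_WAIT
3. SIG_LOST: (GRASP) → mode=IDLE action=A_GO
4. SIG_LOW: (IDLE) → mode=PATROL action=A_RELEASE
5. SIG_LOW: (PATROL) → mode=IDLE action=A_LIGHT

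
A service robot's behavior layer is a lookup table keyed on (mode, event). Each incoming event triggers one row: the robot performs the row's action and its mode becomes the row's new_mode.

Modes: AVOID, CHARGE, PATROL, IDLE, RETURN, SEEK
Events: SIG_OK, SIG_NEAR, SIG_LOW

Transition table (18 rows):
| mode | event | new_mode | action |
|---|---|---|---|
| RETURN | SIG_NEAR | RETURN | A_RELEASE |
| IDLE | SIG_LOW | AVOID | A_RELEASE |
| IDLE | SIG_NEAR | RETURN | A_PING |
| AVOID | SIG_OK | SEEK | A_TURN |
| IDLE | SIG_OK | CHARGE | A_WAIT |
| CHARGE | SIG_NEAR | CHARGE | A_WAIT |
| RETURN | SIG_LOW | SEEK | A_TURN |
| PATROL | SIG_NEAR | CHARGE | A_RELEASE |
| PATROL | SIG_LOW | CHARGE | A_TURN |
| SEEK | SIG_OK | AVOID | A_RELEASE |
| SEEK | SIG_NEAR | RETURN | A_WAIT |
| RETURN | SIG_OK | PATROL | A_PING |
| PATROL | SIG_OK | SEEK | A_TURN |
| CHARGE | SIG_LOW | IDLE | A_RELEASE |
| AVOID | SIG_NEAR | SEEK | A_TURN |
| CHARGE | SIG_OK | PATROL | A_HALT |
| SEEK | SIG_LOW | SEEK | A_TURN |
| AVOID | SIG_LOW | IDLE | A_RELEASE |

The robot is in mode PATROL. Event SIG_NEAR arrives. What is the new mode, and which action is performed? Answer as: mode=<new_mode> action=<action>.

current mode = PATROL; filter table to that mode:
  (PATROL, SIG_NEAR) → (CHARGE, A_RELEASE)  ← event matches
  (PATROL, SIG_LOW) → (CHARGE, A_TURN)
  (PATROL, SIG_OK) → (SEEK, A_TURN)
event = SIG_NEAR selects (CHARGE, A_RELEASE)

mode=CHARGE action=A_RELEASE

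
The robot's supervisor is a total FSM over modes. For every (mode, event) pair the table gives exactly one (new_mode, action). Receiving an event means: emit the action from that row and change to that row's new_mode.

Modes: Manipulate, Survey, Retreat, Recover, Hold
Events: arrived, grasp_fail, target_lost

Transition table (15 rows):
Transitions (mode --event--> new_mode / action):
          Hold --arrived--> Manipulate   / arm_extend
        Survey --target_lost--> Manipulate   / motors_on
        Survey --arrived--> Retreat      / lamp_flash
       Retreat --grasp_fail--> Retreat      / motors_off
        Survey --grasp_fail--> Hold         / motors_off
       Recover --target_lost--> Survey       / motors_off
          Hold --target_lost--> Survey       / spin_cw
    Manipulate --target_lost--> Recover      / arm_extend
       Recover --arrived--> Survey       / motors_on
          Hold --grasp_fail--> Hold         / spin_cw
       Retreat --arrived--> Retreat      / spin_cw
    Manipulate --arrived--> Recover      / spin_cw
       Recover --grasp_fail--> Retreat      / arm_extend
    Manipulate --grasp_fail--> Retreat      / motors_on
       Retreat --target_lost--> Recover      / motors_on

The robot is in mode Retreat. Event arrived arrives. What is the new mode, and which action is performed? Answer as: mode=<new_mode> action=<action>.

current mode = Retreat; filter table to that mode:
  (Retreat, grasp_fail) → (Retreat, motors_off)
  (Retreat, arrived) → (Retreat, spin_cw)  ← event matches
  (Retreat, target_lost) → (Recover, motors_on)
event = arrived selects (Retreat, spin_cw)

mode=Retreat action=spin_cw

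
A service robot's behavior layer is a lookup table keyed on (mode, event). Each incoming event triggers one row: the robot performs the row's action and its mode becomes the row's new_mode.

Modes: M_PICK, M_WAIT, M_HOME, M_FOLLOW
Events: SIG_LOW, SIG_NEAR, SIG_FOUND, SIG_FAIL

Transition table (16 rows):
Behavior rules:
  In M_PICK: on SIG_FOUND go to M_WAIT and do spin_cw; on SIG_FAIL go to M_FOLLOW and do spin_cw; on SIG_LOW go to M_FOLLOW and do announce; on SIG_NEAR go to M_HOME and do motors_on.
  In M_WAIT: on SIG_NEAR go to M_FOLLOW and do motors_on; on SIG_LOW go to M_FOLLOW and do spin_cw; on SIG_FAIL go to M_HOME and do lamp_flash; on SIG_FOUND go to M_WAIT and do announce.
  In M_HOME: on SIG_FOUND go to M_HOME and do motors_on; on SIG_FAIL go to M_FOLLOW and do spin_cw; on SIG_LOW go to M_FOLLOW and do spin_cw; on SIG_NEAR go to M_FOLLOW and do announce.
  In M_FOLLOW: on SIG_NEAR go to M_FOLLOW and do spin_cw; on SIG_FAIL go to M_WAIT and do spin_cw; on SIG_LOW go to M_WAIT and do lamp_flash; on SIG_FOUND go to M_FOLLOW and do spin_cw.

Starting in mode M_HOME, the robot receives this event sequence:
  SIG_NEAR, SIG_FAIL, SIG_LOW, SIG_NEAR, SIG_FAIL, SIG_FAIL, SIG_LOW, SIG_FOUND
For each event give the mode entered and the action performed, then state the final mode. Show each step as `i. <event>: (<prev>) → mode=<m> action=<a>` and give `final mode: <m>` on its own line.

final mode: M_FOLLOW

1. SIG_NEAR: (M_HOME) → mode=M_FOLLOW action=announce
2. SIG_FAIL: (M_FOLLOW) → mode=M_WAIT action=spin_cw
3. SIG_LOW: (M_WAIT) → mode=M_FOLLOW action=spin_cw
4. SIG_NEAR: (M_FOLLOW) → mode=M_FOLLOW action=spin_cw
5. SIG_FAIL: (M_FOLLOW) → mode=M_WAIT action=spin_cw
6. SIG_FAIL: (M_WAIT) → mode=M_HOME action=lamp_flash
7. SIG_LOW: (M_HOME) → mode=M_FOLLOW action=spin_cw
8. SIG_FOUND: (M_FOLLOW) → mode=M_FOLLOW action=spin_cw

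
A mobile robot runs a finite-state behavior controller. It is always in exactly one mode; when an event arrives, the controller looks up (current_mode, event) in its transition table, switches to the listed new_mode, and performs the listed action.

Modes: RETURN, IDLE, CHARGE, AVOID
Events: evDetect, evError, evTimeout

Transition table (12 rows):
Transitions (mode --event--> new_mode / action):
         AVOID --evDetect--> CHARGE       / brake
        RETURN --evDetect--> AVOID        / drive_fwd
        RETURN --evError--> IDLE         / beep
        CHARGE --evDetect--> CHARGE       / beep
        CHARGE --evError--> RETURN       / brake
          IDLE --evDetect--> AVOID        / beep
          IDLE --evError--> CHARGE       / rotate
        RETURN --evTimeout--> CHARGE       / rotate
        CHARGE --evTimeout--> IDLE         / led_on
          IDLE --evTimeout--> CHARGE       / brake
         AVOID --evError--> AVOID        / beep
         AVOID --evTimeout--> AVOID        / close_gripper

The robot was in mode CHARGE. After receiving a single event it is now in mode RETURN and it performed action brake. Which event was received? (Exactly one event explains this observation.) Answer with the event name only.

try evDetect: (CHARGE, evDetect) → (CHARGE, beep)
try evError: (CHARGE, evError) → (RETURN, brake)  ← matches
try evTimeout: (CHARGE, evTimeout) → (IDLE, led_on)

evError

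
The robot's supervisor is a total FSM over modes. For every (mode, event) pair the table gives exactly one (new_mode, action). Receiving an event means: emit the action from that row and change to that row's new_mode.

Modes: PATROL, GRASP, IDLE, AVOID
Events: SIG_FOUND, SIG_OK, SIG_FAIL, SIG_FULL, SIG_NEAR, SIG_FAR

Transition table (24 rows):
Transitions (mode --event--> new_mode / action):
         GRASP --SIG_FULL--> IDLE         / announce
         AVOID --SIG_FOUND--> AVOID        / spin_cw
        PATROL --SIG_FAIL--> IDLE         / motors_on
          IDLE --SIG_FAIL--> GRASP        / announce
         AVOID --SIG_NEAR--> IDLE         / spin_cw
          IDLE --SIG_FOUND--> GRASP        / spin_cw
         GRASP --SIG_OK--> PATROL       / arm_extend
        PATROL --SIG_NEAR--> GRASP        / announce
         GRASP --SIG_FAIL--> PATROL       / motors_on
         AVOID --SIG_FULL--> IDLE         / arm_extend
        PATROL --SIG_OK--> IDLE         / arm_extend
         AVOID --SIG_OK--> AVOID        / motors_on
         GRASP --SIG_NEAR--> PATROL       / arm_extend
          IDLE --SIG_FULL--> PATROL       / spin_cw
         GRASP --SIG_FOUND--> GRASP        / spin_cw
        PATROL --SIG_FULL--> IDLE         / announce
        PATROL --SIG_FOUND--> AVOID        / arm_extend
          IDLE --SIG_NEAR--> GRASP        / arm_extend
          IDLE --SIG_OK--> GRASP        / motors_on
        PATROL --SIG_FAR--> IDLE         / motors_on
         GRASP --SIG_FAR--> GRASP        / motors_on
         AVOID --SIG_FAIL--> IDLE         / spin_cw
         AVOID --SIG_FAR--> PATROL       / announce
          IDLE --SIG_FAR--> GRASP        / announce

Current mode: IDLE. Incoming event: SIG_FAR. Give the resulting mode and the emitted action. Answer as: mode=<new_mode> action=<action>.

mode=GRASP action=announce

current mode = IDLE; filter table to that mode:
  (IDLE, SIG_FAIL) → (GRASP, announce)
  (IDLE, SIG_FOUND) → (GRASP, spin_cw)
  (IDLE, SIG_FULL) → (PATROL, spin_cw)
  (IDLE, SIG_NEAR) → (GRASP, arm_extend)
  (IDLE, SIG_OK) → (GRASP, motors_on)
  (IDLE, SIG_FAR) → (GRASP, announce)  ← event matches
event = SIG_FAR selects (GRASP, announce)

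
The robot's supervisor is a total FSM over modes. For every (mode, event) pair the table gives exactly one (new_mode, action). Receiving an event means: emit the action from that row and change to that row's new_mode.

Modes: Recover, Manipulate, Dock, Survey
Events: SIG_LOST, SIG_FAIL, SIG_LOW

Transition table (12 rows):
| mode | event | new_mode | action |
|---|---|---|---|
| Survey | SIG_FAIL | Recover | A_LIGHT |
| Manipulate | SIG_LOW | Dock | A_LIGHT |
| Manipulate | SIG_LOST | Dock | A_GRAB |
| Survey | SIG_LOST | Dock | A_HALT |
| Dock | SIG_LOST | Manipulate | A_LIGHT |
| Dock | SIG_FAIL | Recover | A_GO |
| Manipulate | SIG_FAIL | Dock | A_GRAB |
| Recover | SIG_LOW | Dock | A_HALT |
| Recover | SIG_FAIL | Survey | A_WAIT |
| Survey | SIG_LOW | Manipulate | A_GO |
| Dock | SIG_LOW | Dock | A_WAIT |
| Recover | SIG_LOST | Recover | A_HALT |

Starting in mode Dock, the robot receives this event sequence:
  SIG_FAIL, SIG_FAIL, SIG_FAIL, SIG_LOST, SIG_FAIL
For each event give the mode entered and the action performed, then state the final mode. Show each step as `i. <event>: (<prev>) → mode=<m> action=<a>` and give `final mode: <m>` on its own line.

1. SIG_FAIL: (Dock) → mode=Recover action=A_GO
2. SIG_FAIL: (Recover) → mode=Survey action=A_WAIT
3. SIG_FAIL: (Survey) → mode=Recover action=A_LIGHT
4. SIG_LOST: (Recover) → mode=Recover action=A_HALT
5. SIG_FAIL: (Recover) → mode=Survey action=A_WAIT

final mode: Survey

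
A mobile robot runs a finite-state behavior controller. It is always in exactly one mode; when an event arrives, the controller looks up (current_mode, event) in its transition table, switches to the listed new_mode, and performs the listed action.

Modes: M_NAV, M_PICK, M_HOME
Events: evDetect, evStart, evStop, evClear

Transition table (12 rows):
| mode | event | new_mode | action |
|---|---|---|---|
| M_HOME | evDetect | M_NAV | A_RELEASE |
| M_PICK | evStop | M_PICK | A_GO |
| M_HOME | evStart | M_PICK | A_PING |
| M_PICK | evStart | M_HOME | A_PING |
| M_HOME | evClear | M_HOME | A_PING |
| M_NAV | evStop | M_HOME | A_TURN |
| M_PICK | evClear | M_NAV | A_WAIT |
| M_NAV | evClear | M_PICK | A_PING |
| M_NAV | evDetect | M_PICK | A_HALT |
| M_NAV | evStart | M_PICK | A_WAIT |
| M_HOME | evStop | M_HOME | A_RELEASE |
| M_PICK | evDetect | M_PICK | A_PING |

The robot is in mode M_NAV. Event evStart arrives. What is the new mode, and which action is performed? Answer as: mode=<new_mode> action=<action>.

current mode = M_NAV; filter table to that mode:
  (M_NAV, evStop) → (M_HOME, A_TURN)
  (M_NAV, evClear) → (M_PICK, A_PING)
  (M_NAV, evDetect) → (M_PICK, A_HALT)
  (M_NAV, evStart) → (M_PICK, A_WAIT)  ← event matches
event = evStart selects (M_PICK, A_WAIT)

mode=M_PICK action=A_WAIT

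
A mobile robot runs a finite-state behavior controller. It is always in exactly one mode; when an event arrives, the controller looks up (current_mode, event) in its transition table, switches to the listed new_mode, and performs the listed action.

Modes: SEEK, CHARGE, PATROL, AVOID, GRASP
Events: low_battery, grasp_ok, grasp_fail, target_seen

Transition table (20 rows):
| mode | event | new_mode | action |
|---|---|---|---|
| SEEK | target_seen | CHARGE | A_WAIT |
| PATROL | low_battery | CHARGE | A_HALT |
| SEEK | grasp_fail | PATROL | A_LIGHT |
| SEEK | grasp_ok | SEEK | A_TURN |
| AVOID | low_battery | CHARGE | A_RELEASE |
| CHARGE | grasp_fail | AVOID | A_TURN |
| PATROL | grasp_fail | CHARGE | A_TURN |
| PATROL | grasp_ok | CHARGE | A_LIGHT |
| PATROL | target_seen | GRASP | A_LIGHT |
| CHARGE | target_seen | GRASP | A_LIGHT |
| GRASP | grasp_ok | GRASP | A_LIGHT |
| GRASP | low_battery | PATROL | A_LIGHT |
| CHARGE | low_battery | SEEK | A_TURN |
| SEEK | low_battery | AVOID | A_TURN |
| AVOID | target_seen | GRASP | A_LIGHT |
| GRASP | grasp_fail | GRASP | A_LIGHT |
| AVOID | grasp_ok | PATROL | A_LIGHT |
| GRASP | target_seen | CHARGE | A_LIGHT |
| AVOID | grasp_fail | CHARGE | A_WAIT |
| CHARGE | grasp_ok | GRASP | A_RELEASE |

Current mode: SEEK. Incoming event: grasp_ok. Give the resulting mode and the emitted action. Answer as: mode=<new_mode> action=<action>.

current mode = SEEK; filter table to that mode:
  (SEEK, target_seen) → (CHARGE, A_WAIT)
  (SEEK, grasp_fail) → (PATROL, A_LIGHT)
  (SEEK, grasp_ok) → (SEEK, A_TURN)  ← event matches
  (SEEK, low_battery) → (AVOID, A_TURN)
event = grasp_ok selects (SEEK, A_TURN)

mode=SEEK action=A_TURN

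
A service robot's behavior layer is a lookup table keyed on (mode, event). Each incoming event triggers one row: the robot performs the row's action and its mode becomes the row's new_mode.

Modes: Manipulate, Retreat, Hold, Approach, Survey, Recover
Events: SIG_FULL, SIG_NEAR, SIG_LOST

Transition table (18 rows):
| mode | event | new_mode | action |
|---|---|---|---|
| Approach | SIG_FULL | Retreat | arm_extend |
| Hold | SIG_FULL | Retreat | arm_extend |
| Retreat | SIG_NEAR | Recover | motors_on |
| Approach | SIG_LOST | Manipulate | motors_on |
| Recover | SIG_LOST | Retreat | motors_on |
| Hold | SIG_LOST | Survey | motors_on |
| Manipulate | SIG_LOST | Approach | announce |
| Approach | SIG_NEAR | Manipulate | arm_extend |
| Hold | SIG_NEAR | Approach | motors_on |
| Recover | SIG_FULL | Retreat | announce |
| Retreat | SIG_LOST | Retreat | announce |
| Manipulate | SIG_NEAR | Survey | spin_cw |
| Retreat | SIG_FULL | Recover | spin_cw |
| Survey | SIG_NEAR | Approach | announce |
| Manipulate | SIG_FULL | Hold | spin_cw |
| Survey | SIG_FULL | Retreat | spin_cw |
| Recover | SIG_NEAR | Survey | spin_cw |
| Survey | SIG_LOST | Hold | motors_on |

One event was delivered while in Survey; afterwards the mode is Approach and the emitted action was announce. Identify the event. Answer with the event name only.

try SIG_FULL: (Survey, SIG_FULL) → (Retreat, spin_cw)
try SIG_NEAR: (Survey, SIG_NEAR) → (Approach, announce)  ← matches
try SIG_LOST: (Survey, SIG_LOST) → (Hold, motors_on)

SIG_NEAR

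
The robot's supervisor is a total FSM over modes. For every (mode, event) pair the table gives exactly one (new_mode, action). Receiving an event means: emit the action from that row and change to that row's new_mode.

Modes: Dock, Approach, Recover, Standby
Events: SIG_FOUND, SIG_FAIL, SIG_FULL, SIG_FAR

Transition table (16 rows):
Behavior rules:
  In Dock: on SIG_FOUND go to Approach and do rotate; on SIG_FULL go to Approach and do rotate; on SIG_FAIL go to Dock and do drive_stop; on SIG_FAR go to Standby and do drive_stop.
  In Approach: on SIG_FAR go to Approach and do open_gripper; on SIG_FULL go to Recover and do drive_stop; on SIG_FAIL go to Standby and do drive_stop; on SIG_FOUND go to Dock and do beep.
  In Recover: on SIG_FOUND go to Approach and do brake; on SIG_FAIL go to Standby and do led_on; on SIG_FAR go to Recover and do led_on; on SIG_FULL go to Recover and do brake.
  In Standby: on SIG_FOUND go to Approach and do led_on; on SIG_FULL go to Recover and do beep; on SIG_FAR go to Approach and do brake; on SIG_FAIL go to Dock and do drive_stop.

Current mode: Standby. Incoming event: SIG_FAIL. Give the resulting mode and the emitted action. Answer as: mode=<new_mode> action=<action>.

current mode = Standby; filter table to that mode:
  (Standby, SIG_FOUND) → (Approach, led_on)
  (Standby, SIG_FULL) → (Recover, beep)
  (Standby, SIG_FAR) → (Approach, brake)
  (Standby, SIG_FAIL) → (Dock, drive_stop)  ← event matches
event = SIG_FAIL selects (Dock, drive_stop)

mode=Dock action=drive_stop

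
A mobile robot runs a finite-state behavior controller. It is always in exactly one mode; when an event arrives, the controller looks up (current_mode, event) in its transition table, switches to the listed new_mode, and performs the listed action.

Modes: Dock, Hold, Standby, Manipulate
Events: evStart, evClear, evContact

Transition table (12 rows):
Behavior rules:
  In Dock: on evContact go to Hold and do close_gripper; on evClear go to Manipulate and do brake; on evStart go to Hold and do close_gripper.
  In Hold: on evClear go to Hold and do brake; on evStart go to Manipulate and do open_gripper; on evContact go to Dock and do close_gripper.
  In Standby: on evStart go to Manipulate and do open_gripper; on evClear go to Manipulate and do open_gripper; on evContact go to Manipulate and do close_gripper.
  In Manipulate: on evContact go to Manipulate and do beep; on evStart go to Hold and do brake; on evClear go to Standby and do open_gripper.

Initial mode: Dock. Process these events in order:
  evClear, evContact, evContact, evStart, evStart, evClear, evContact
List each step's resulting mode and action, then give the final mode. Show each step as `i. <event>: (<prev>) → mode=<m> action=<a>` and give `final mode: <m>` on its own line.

1. evClear: (Dock) → mode=Manipulate action=brake
2. evContact: (Manipulate) → mode=Manipulate action=beep
3. evContact: (Manipulate) → mode=Manipulate action=beep
4. evStart: (Manipulate) → mode=Hold action=brake
5. evStart: (Hold) → mode=Manipulate action=open_gripper
6. evClear: (Manipulate) → mode=Standby action=open_gripper
7. evContact: (Standby) → mode=Manipulate action=close_gripper

final mode: Manipulate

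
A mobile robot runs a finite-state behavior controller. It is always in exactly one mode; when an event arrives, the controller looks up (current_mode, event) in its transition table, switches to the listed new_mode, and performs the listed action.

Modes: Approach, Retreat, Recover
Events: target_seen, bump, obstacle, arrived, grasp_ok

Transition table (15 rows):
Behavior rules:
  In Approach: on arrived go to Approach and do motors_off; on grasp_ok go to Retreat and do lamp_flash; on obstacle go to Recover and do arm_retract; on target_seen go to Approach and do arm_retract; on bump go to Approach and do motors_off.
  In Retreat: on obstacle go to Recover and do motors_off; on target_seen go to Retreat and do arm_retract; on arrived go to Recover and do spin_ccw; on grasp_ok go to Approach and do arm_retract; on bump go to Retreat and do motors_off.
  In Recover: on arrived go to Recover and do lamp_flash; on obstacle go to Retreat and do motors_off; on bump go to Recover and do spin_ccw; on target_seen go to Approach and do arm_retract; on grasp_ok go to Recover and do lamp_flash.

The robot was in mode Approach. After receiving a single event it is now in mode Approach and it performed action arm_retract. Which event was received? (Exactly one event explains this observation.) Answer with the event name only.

try target_seen: (Approach, target_seen) → (Approach, arm_retract)  ← matches
try bump: (Approach, bump) → (Approach, motors_off)
try obstacle: (Approach, obstacle) → (Recover, arm_retract)
try arrived: (Approach, arrived) → (Approach, motors_off)
try grasp_ok: (Approach, grasp_ok) → (Retreat, lamp_flash)

target_seen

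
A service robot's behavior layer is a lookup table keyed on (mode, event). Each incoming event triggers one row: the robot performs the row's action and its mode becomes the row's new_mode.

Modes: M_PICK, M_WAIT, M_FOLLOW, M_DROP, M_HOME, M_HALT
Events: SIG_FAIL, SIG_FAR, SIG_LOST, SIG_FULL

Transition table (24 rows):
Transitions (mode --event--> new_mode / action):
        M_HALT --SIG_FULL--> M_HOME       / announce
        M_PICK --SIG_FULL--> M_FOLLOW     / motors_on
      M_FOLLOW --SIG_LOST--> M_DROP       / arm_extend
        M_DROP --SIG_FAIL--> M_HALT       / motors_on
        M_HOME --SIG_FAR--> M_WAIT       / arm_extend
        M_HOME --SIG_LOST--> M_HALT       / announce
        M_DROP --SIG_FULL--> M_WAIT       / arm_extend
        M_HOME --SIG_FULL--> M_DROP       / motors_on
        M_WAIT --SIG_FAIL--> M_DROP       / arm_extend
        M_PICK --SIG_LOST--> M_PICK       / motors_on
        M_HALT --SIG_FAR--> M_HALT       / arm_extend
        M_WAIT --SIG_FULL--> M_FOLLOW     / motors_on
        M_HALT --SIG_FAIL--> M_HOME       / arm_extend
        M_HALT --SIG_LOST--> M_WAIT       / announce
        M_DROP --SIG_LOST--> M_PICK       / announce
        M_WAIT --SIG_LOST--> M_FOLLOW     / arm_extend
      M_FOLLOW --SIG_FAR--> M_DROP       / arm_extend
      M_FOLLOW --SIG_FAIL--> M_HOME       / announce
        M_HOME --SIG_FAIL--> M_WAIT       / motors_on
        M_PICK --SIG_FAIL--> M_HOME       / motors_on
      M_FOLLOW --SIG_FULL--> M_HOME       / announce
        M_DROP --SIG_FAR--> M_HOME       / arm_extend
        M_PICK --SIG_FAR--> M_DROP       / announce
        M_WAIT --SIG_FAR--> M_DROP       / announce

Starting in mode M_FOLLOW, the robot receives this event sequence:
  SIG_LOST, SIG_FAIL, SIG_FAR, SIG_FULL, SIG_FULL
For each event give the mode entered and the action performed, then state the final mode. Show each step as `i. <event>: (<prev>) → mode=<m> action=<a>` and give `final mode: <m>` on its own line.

final mode: M_DROP

1. SIG_LOST: (M_FOLLOW) → mode=M_DROP action=arm_extend
2. SIG_FAIL: (M_DROP) → mode=M_HALT action=motors_on
3. SIG_FAR: (M_HALT) → mode=M_HALT action=arm_extend
4. SIG_FULL: (M_HALT) → mode=M_HOME action=announce
5. SIG_FULL: (M_HOME) → mode=M_DROP action=motors_on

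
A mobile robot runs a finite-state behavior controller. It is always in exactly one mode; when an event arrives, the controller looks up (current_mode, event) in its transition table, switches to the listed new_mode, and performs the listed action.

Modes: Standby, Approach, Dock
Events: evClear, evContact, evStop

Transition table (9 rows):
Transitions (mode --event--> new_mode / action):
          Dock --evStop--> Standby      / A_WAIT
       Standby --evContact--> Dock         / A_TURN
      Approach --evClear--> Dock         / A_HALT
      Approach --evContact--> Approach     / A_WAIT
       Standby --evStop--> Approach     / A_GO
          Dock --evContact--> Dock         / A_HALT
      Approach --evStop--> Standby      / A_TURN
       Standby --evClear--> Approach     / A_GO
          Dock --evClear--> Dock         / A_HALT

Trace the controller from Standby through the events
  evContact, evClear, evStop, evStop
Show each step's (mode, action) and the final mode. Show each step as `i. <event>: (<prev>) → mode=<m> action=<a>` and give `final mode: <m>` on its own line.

1. evContact: (Standby) → mode=Dock action=A_TURN
2. evClear: (Dock) → mode=Dock action=A_HALT
3. evStop: (Dock) → mode=Standby action=A_WAIT
4. evStop: (Standby) → mode=Approach action=A_GO

final mode: Approach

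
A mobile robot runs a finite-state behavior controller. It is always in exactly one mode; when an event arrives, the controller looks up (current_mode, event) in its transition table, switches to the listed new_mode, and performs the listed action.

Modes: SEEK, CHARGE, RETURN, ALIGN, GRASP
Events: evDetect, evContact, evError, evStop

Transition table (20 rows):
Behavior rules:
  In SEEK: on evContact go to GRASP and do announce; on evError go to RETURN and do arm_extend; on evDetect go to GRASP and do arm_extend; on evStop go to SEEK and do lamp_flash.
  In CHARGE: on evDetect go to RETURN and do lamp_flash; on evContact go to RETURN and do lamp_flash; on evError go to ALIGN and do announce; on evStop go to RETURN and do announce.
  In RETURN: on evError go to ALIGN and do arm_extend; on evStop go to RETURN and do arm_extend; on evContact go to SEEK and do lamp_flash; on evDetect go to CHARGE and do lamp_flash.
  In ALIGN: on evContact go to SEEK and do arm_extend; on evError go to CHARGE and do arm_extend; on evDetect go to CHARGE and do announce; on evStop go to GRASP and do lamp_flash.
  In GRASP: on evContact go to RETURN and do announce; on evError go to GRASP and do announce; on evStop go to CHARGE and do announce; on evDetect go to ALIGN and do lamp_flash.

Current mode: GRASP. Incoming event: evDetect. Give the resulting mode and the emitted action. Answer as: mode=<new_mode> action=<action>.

mode=ALIGN action=lamp_flash

current mode = GRASP; filter table to that mode:
  (GRASP, evContact) → (RETURN, announce)
  (GRASP, evError) → (GRASP, announce)
  (GRASP, evStop) → (CHARGE, announce)
  (GRASP, evDetect) → (ALIGN, lamp_flash)  ← event matches
event = evDetect selects (ALIGN, lamp_flash)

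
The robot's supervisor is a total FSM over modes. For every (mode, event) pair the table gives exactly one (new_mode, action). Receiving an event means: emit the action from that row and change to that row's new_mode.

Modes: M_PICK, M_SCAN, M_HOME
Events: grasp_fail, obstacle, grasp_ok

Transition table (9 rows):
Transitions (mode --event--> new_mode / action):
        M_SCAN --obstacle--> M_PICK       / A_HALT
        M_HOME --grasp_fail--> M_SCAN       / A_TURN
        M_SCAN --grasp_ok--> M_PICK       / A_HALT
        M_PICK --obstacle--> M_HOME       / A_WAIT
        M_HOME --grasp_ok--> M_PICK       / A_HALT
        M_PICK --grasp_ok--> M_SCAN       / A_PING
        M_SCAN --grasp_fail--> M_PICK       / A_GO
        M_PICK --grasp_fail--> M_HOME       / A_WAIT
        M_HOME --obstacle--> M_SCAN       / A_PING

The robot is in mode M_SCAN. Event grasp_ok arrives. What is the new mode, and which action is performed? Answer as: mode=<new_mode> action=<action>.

current mode = M_SCAN; filter table to that mode:
  (M_SCAN, obstacle) → (M_PICK, A_HALT)
  (M_SCAN, grasp_ok) → (M_PICK, A_HALT)  ← event matches
  (M_SCAN, grasp_fail) → (M_PICK, A_GO)
event = grasp_ok selects (M_PICK, A_HALT)

mode=M_PICK action=A_HALT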